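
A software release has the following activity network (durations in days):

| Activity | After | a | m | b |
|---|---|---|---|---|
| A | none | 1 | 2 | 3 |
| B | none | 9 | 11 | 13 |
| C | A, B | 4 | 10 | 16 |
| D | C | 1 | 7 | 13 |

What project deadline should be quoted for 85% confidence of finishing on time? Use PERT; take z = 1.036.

31.0 days

te_A = (1 + 4·2 + 3)/6 = 12/6 = 2; σ²_A = ((3−1)/6)² = 0.111
te_B = (9 + 4·11 + 13)/6 = 66/6 = 11; σ²_B = ((13−9)/6)² = 0.444
te_C = (4 + 4·10 + 16)/6 = 60/6 = 10; σ²_C = ((16−4)/6)² = 4.000
te_D = (1 + 4·7 + 13)/6 = 42/6 = 7; σ²_D = ((13−1)/6)² = 4.000

Forward pass:
ES_A = 0; EF_A = 2
ES_B = 0; EF_B = 11
ES_C = max(EF_A=2, EF_B=11) = 11; EF_C = 11+10 = 21
ES_D = 21; EF_D = 21+7 = 28
Expected project duration μ = 28 days. Critical path: B → C → D.

Variance along critical path = 0.444 + 4.000 + 4.000 = 8.444; σ = 2.906 days.
D = μ + z·σ = 28 + 1.036·2.906 = 31.0 days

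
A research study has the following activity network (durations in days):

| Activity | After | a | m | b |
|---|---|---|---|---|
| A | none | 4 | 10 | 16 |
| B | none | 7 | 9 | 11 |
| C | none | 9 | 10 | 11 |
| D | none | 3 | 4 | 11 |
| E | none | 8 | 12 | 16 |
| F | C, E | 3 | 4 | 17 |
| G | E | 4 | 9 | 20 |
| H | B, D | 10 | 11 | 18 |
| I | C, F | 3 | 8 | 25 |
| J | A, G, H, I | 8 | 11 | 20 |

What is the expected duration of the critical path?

te_A = (4 + 4·10 + 16)/6 = 60/6 = 10
te_B = (7 + 4·9 + 11)/6 = 54/6 = 9
te_C = (9 + 4·10 + 11)/6 = 60/6 = 10
te_D = (3 + 4·4 + 11)/6 = 30/6 = 5
te_E = (8 + 4·12 + 16)/6 = 72/6 = 12
te_F = (3 + 4·4 + 17)/6 = 36/6 = 6
te_G = (4 + 4·9 + 20)/6 = 60/6 = 10
te_H = (10 + 4·11 + 18)/6 = 72/6 = 12
te_I = (3 + 4·8 + 25)/6 = 60/6 = 10
te_J = (8 + 4·11 + 20)/6 = 72/6 = 12

Forward pass:
ES_A = 0; EF_A = 10
ES_B = 0; EF_B = 9
ES_C = 0; EF_C = 10
ES_D = 0; EF_D = 5
ES_E = 0; EF_E = 12
ES_F = max(EF_C=10, EF_E=12) = 12; EF_F = 12+6 = 18
ES_G = 12; EF_G = 12+10 = 22
ES_H = max(EF_B=9, EF_D=5) = 9; EF_H = 9+12 = 21
ES_I = max(EF_C=10, EF_F=18) = 18; EF_I = 18+10 = 28
ES_J = max(EF_A=10, EF_G=22, EF_H=21, EF_I=28) = 28; EF_J = 28+12 = 40
Expected project duration μ = 40 days. Critical path: E → F → I → J.

40 days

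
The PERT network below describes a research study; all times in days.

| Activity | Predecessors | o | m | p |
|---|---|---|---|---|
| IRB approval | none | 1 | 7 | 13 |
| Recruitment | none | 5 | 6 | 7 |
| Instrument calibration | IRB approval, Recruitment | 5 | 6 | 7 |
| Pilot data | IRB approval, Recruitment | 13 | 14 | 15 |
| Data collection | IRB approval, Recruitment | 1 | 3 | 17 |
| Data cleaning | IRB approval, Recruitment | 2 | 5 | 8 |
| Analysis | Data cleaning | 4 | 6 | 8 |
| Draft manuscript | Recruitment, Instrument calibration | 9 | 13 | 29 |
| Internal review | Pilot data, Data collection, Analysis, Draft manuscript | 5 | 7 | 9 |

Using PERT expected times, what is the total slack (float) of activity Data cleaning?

10 days

te_IRB approval = (1 + 4·7 + 13)/6 = 42/6 = 7
te_Recruitment = (5 + 4·6 + 7)/6 = 36/6 = 6
te_Instrument calibration = (5 + 4·6 + 7)/6 = 36/6 = 6
te_Pilot data = (13 + 4·14 + 15)/6 = 84/6 = 14
te_Data collection = (1 + 4·3 + 17)/6 = 30/6 = 5
te_Data cleaning = (2 + 4·5 + 8)/6 = 30/6 = 5
te_Analysis = (4 + 4·6 + 8)/6 = 36/6 = 6
te_Draft manuscript = (9 + 4·13 + 29)/6 = 90/6 = 15
te_Internal review = (5 + 4·7 + 9)/6 = 42/6 = 7

Forward pass:
ES_IRB approval = 0; EF_IRB approval = 7
ES_Recruitment = 0; EF_Recruitment = 6
ES_Instrument calibration = max(EF_IRB approval=7, EF_Recruitment=6) = 7; EF_Instrument calibration = 7+6 = 13
ES_Pilot data = max(EF_IRB approval=7, EF_Recruitment=6) = 7; EF_Pilot data = 7+14 = 21
ES_Data collection = max(EF_IRB approval=7, EF_Recruitment=6) = 7; EF_Data collection = 7+5 = 12
ES_Data cleaning = max(EF_IRB approval=7, EF_Recruitment=6) = 7; EF_Data cleaning = 7+5 = 12
ES_Analysis = 12; EF_Analysis = 12+6 = 18
ES_Draft manuscript = max(EF_Recruitment=6, EF_Instrument calibration=13) = 13; EF_Draft manuscript = 13+15 = 28
ES_Internal review = max(EF_Pilot data=21, EF_Data collection=12, EF_Analysis=18, EF_Draft manuscript=28) = 28; EF_Internal review = 28+7 = 35
Expected project duration μ = 35 days. Critical path: IRB approval → Instrument calibration → Draft manuscript → Internal review.

Backward pass:
LF_Internal review = 35; LS_Internal review = 35−7 = 28
LF_Draft manuscript = LS_Internal review = 28; LS_Draft manuscript = 28−15 = 13
LF_Analysis = LS_Internal review = 28; LS_Analysis = 28−6 = 22
LF_Data cleaning = LS_Analysis = 22; LS_Data cleaning = 22−5 = 17
LF_Data collection = LS_Internal review = 28; LS_Data collection = 28−5 = 23
LF_Pilot data = LS_Internal review = 28; LS_Pilot data = 28−14 = 14
LF_Instrument calibration = LS_Draft manuscript = 13; LS_Instrument calibration = 13−6 = 7
LF_Recruitment = min(LS_Instrument calibration=7, LS_Pilot data=14, LS_Data collection=23, LS_Data cleaning=17, LS_Draft manuscript=13) = 7; LS_Recruitment = 7−6 = 1
LF_IRB approval = min(LS_Instrument calibration=7, LS_Pilot data=14, LS_Data collection=23, LS_Data cleaning=17) = 7; LS_IRB approval = 7−7 = 0
Slack_Data cleaning = LS_Data cleaning − ES_Data cleaning = 17 − 7 = 10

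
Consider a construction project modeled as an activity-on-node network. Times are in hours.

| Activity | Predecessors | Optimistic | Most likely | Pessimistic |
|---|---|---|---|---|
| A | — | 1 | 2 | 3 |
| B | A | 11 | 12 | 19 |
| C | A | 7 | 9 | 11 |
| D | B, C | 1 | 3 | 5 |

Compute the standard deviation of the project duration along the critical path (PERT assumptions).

te_A = (1 + 4·2 + 3)/6 = 12/6 = 2; σ²_A = ((3−1)/6)² = 0.111
te_B = (11 + 4·12 + 19)/6 = 78/6 = 13; σ²_B = ((19−11)/6)² = 1.778
te_C = (7 + 4·9 + 11)/6 = 54/6 = 9; σ²_C = ((11−7)/6)² = 0.444
te_D = (1 + 4·3 + 5)/6 = 18/6 = 3; σ²_D = ((5−1)/6)² = 0.444

Forward pass:
ES_A = 0; EF_A = 2
ES_B = 2; EF_B = 2+13 = 15
ES_C = 2; EF_C = 2+9 = 11
ES_D = max(EF_B=15, EF_C=11) = 15; EF_D = 15+3 = 18
Expected project duration μ = 18 hours. Critical path: A → B → D.

Variance along critical path = 0.111 + 1.778 + 0.444 = 2.333
σ = √2.333 = 1.528 hours

1.53 hours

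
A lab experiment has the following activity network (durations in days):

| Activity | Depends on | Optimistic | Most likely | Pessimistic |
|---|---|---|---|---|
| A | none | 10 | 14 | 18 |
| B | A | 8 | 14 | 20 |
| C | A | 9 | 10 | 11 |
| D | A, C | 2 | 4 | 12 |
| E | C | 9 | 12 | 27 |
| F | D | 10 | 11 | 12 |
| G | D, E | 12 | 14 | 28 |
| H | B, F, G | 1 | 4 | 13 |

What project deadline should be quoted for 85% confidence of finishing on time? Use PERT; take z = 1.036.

63.9 days

te_A = (10 + 4·14 + 18)/6 = 84/6 = 14; σ²_A = ((18−10)/6)² = 1.778
te_B = (8 + 4·14 + 20)/6 = 84/6 = 14; σ²_B = ((20−8)/6)² = 4.000
te_C = (9 + 4·10 + 11)/6 = 60/6 = 10; σ²_C = ((11−9)/6)² = 0.111
te_D = (2 + 4·4 + 12)/6 = 30/6 = 5; σ²_D = ((12−2)/6)² = 2.778
te_E = (9 + 4·12 + 27)/6 = 84/6 = 14; σ²_E = ((27−9)/6)² = 9.000
te_F = (10 + 4·11 + 12)/6 = 66/6 = 11; σ²_F = ((12−10)/6)² = 0.111
te_G = (12 + 4·14 + 28)/6 = 96/6 = 16; σ²_G = ((28−12)/6)² = 7.111
te_H = (1 + 4·4 + 13)/6 = 30/6 = 5; σ²_H = ((13−1)/6)² = 4.000

Forward pass:
ES_A = 0; EF_A = 14
ES_B = 14; EF_B = 14+14 = 28
ES_C = 14; EF_C = 14+10 = 24
ES_D = max(EF_A=14, EF_C=24) = 24; EF_D = 24+5 = 29
ES_E = 24; EF_E = 24+14 = 38
ES_F = 29; EF_F = 29+11 = 40
ES_G = max(EF_D=29, EF_E=38) = 38; EF_G = 38+16 = 54
ES_H = max(EF_B=28, EF_F=40, EF_G=54) = 54; EF_H = 54+5 = 59
Expected project duration μ = 59 days. Critical path: A → C → E → G → H.

Variance along critical path = 1.778 + 0.111 + 9.000 + 7.111 + 4.000 = 22.000; σ = 4.690 days.
D = μ + z·σ = 59 + 1.036·4.690 = 63.9 days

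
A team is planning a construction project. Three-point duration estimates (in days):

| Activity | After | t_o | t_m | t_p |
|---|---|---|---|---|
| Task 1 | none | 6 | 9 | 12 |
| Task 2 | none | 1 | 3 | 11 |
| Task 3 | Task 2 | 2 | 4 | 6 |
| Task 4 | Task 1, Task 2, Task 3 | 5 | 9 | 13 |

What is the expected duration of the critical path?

te_Task 1 = (6 + 4·9 + 12)/6 = 54/6 = 9
te_Task 2 = (1 + 4·3 + 11)/6 = 24/6 = 4
te_Task 3 = (2 + 4·4 + 6)/6 = 24/6 = 4
te_Task 4 = (5 + 4·9 + 13)/6 = 54/6 = 9

Forward pass:
ES_Task 1 = 0; EF_Task 1 = 9
ES_Task 2 = 0; EF_Task 2 = 4
ES_Task 3 = 4; EF_Task 3 = 4+4 = 8
ES_Task 4 = max(EF_Task 1=9, EF_Task 2=4, EF_Task 3=8) = 9; EF_Task 4 = 9+9 = 18
Expected project duration μ = 18 days. Critical path: Task 1 → Task 4.

18 days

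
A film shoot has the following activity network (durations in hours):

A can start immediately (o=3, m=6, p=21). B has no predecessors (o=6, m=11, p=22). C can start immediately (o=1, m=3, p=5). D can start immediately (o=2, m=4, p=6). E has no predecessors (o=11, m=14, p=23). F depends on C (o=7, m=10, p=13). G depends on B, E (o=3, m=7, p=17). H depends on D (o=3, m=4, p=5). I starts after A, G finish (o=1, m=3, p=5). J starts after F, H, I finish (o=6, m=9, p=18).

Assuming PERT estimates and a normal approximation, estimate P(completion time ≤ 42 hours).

te_A = (3 + 4·6 + 21)/6 = 48/6 = 8; σ²_A = ((21−3)/6)² = 9.000
te_B = (6 + 4·11 + 22)/6 = 72/6 = 12; σ²_B = ((22−6)/6)² = 7.111
te_C = (1 + 4·3 + 5)/6 = 18/6 = 3; σ²_C = ((5−1)/6)² = 0.444
te_D = (2 + 4·4 + 6)/6 = 24/6 = 4; σ²_D = ((6−2)/6)² = 0.444
te_E = (11 + 4·14 + 23)/6 = 90/6 = 15; σ²_E = ((23−11)/6)² = 4.000
te_F = (7 + 4·10 + 13)/6 = 60/6 = 10; σ²_F = ((13−7)/6)² = 1.000
te_G = (3 + 4·7 + 17)/6 = 48/6 = 8; σ²_G = ((17−3)/6)² = 5.444
te_H = (3 + 4·4 + 5)/6 = 24/6 = 4; σ²_H = ((5−3)/6)² = 0.111
te_I = (1 + 4·3 + 5)/6 = 18/6 = 3; σ²_I = ((5−1)/6)² = 0.444
te_J = (6 + 4·9 + 18)/6 = 60/6 = 10; σ²_J = ((18−6)/6)² = 4.000

Forward pass:
ES_A = 0; EF_A = 8
ES_B = 0; EF_B = 12
ES_C = 0; EF_C = 3
ES_D = 0; EF_D = 4
ES_E = 0; EF_E = 15
ES_F = 3; EF_F = 3+10 = 13
ES_G = max(EF_B=12, EF_E=15) = 15; EF_G = 15+8 = 23
ES_H = 4; EF_H = 4+4 = 8
ES_I = max(EF_A=8, EF_G=23) = 23; EF_I = 23+3 = 26
ES_J = max(EF_F=13, EF_H=8, EF_I=26) = 26; EF_J = 26+10 = 36
Expected project duration μ = 36 hours. Critical path: E → G → I → J.

Variance along critical path = 4.000 + 5.444 + 0.444 + 4.000 = 13.889; σ = √13.889 = 3.727 hours.
Z = (42 − 36) / 3.727 = 1.610
P(T ≤ 42) = Φ(1.610) ≈ 0.946

0.946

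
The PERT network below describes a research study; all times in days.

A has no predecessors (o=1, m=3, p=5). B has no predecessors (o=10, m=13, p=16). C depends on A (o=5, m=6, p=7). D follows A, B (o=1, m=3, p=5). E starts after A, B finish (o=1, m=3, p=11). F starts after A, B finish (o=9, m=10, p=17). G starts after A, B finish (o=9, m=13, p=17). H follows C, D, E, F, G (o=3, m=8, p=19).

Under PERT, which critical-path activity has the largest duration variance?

H

te_A = (1 + 4·3 + 5)/6 = 18/6 = 3; σ²_A = ((5−1)/6)² = 0.444
te_B = (10 + 4·13 + 16)/6 = 78/6 = 13; σ²_B = ((16−10)/6)² = 1.000
te_C = (5 + 4·6 + 7)/6 = 36/6 = 6; σ²_C = ((7−5)/6)² = 0.111
te_D = (1 + 4·3 + 5)/6 = 18/6 = 3; σ²_D = ((5−1)/6)² = 0.444
te_E = (1 + 4·3 + 11)/6 = 24/6 = 4; σ²_E = ((11−1)/6)² = 2.778
te_F = (9 + 4·10 + 17)/6 = 66/6 = 11; σ²_F = ((17−9)/6)² = 1.778
te_G = (9 + 4·13 + 17)/6 = 78/6 = 13; σ²_G = ((17−9)/6)² = 1.778
te_H = (3 + 4·8 + 19)/6 = 54/6 = 9; σ²_H = ((19−3)/6)² = 7.111

Forward pass:
ES_A = 0; EF_A = 3
ES_B = 0; EF_B = 13
ES_C = 3; EF_C = 3+6 = 9
ES_D = max(EF_A=3, EF_B=13) = 13; EF_D = 13+3 = 16
ES_E = max(EF_A=3, EF_B=13) = 13; EF_E = 13+4 = 17
ES_F = max(EF_A=3, EF_B=13) = 13; EF_F = 13+11 = 24
ES_G = max(EF_A=3, EF_B=13) = 13; EF_G = 13+13 = 26
ES_H = max(EF_C=9, EF_D=16, EF_E=17, EF_F=24, EF_G=26) = 26; EF_H = 26+9 = 35
Expected project duration μ = 35 days. Critical path: B → G → H.

Variances on critical path: σ²_B=1.000, σ²_G=1.778, σ²_H=7.111.
Largest is σ²_H = 7.111.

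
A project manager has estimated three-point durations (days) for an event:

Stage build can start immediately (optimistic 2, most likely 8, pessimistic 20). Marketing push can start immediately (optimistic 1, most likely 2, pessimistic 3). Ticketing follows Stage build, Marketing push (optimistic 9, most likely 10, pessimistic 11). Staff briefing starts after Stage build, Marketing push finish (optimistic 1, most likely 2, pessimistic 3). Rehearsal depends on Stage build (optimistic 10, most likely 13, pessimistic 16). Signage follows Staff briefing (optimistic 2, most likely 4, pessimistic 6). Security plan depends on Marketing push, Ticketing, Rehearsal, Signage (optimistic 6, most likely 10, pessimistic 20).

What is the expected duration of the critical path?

33 days

te_Stage build = (2 + 4·8 + 20)/6 = 54/6 = 9
te_Marketing push = (1 + 4·2 + 3)/6 = 12/6 = 2
te_Ticketing = (9 + 4·10 + 11)/6 = 60/6 = 10
te_Staff briefing = (1 + 4·2 + 3)/6 = 12/6 = 2
te_Rehearsal = (10 + 4·13 + 16)/6 = 78/6 = 13
te_Signage = (2 + 4·4 + 6)/6 = 24/6 = 4
te_Security plan = (6 + 4·10 + 20)/6 = 66/6 = 11

Forward pass:
ES_Stage build = 0; EF_Stage build = 9
ES_Marketing push = 0; EF_Marketing push = 2
ES_Ticketing = max(EF_Stage build=9, EF_Marketing push=2) = 9; EF_Ticketing = 9+10 = 19
ES_Staff briefing = max(EF_Stage build=9, EF_Marketing push=2) = 9; EF_Staff briefing = 9+2 = 11
ES_Rehearsal = 9; EF_Rehearsal = 9+13 = 22
ES_Signage = 11; EF_Signage = 11+4 = 15
ES_Security plan = max(EF_Marketing push=2, EF_Ticketing=19, EF_Rehearsal=22, EF_Signage=15) = 22; EF_Security plan = 22+11 = 33
Expected project duration μ = 33 days. Critical path: Stage build → Rehearsal → Security plan.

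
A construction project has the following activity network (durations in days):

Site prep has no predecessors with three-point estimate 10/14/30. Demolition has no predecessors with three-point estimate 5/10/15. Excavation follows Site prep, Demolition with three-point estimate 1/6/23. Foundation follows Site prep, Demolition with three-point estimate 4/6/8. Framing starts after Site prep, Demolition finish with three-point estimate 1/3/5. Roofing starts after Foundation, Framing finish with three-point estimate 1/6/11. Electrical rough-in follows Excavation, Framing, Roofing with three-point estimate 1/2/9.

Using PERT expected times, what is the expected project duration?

31 days

te_Site prep = (10 + 4·14 + 30)/6 = 96/6 = 16
te_Demolition = (5 + 4·10 + 15)/6 = 60/6 = 10
te_Excavation = (1 + 4·6 + 23)/6 = 48/6 = 8
te_Foundation = (4 + 4·6 + 8)/6 = 36/6 = 6
te_Framing = (1 + 4·3 + 5)/6 = 18/6 = 3
te_Roofing = (1 + 4·6 + 11)/6 = 36/6 = 6
te_Electrical rough-in = (1 + 4·2 + 9)/6 = 18/6 = 3

Forward pass:
ES_Site prep = 0; EF_Site prep = 16
ES_Demolition = 0; EF_Demolition = 10
ES_Excavation = max(EF_Site prep=16, EF_Demolition=10) = 16; EF_Excavation = 16+8 = 24
ES_Foundation = max(EF_Site prep=16, EF_Demolition=10) = 16; EF_Foundation = 16+6 = 22
ES_Framing = max(EF_Site prep=16, EF_Demolition=10) = 16; EF_Framing = 16+3 = 19
ES_Roofing = max(EF_Foundation=22, EF_Framing=19) = 22; EF_Roofing = 22+6 = 28
ES_Electrical rough-in = max(EF_Excavation=24, EF_Framing=19, EF_Roofing=28) = 28; EF_Electrical rough-in = 28+3 = 31
Expected project duration μ = 31 days. Critical path: Site prep → Foundation → Roofing → Electrical rough-in.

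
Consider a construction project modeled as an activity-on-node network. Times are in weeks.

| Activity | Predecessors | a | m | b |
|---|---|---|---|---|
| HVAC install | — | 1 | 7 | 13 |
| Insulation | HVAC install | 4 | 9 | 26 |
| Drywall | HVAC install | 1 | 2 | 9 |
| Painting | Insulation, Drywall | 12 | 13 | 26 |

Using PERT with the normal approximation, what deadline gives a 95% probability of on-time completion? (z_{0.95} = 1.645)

40.9 weeks

te_HVAC install = (1 + 4·7 + 13)/6 = 42/6 = 7; σ²_HVAC install = ((13−1)/6)² = 4.000
te_Insulation = (4 + 4·9 + 26)/6 = 66/6 = 11; σ²_Insulation = ((26−4)/6)² = 13.444
te_Drywall = (1 + 4·2 + 9)/6 = 18/6 = 3; σ²_Drywall = ((9−1)/6)² = 1.778
te_Painting = (12 + 4·13 + 26)/6 = 90/6 = 15; σ²_Painting = ((26−12)/6)² = 5.444

Forward pass:
ES_HVAC install = 0; EF_HVAC install = 7
ES_Insulation = 7; EF_Insulation = 7+11 = 18
ES_Drywall = 7; EF_Drywall = 7+3 = 10
ES_Painting = max(EF_Insulation=18, EF_Drywall=10) = 18; EF_Painting = 18+15 = 33
Expected project duration μ = 33 weeks. Critical path: HVAC install → Insulation → Painting.

Variance along critical path = 4.000 + 13.444 + 5.444 = 22.889; σ = 4.784 weeks.
D = μ + z·σ = 33 + 1.645·4.784 = 40.9 weeks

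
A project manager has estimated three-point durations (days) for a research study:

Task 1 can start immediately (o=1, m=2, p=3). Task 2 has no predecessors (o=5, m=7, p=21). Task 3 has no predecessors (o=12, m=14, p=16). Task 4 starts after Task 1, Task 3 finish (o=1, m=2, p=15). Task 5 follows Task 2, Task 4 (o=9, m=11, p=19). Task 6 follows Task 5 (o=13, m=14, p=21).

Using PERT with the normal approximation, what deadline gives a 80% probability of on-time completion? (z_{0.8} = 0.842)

te_Task 1 = (1 + 4·2 + 3)/6 = 12/6 = 2; σ²_Task 1 = ((3−1)/6)² = 0.111
te_Task 2 = (5 + 4·7 + 21)/6 = 54/6 = 9; σ²_Task 2 = ((21−5)/6)² = 7.111
te_Task 3 = (12 + 4·14 + 16)/6 = 84/6 = 14; σ²_Task 3 = ((16−12)/6)² = 0.444
te_Task 4 = (1 + 4·2 + 15)/6 = 24/6 = 4; σ²_Task 4 = ((15−1)/6)² = 5.444
te_Task 5 = (9 + 4·11 + 19)/6 = 72/6 = 12; σ²_Task 5 = ((19−9)/6)² = 2.778
te_Task 6 = (13 + 4·14 + 21)/6 = 90/6 = 15; σ²_Task 6 = ((21−13)/6)² = 1.778

Forward pass:
ES_Task 1 = 0; EF_Task 1 = 2
ES_Task 2 = 0; EF_Task 2 = 9
ES_Task 3 = 0; EF_Task 3 = 14
ES_Task 4 = max(EF_Task 1=2, EF_Task 3=14) = 14; EF_Task 4 = 14+4 = 18
ES_Task 5 = max(EF_Task 2=9, EF_Task 4=18) = 18; EF_Task 5 = 18+12 = 30
ES_Task 6 = 30; EF_Task 6 = 30+15 = 45
Expected project duration μ = 45 days. Critical path: Task 3 → Task 4 → Task 5 → Task 6.

Variance along critical path = 0.444 + 5.444 + 2.778 + 1.778 = 10.444; σ = 3.232 days.
D = μ + z·σ = 45 + 0.842·3.232 = 47.7 days

47.7 days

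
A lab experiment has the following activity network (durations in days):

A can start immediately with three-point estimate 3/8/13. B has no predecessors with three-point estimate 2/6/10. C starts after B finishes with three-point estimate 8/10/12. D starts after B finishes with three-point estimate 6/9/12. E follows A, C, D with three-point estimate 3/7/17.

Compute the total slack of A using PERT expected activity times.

te_A = (3 + 4·8 + 13)/6 = 48/6 = 8
te_B = (2 + 4·6 + 10)/6 = 36/6 = 6
te_C = (8 + 4·10 + 12)/6 = 60/6 = 10
te_D = (6 + 4·9 + 12)/6 = 54/6 = 9
te_E = (3 + 4·7 + 17)/6 = 48/6 = 8

Forward pass:
ES_A = 0; EF_A = 8
ES_B = 0; EF_B = 6
ES_C = 6; EF_C = 6+10 = 16
ES_D = 6; EF_D = 6+9 = 15
ES_E = max(EF_A=8, EF_C=16, EF_D=15) = 16; EF_E = 16+8 = 24
Expected project duration μ = 24 days. Critical path: B → C → E.

Backward pass:
LF_E = 24; LS_E = 24−8 = 16
LF_D = LS_E = 16; LS_D = 16−9 = 7
LF_C = LS_E = 16; LS_C = 16−10 = 6
LF_B = min(LS_C=6, LS_D=7) = 6; LS_B = 6−6 = 0
LF_A = LS_E = 16; LS_A = 16−8 = 8
Slack_A = LS_A − ES_A = 8 − 0 = 8

8 days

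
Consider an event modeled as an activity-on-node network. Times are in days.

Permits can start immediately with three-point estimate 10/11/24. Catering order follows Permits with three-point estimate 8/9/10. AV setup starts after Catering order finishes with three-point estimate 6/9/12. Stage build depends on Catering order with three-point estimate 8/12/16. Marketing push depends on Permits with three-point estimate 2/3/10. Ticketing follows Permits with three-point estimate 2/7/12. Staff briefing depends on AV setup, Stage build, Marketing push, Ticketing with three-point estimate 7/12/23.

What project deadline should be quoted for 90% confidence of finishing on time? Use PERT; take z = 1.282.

51.9 days

te_Permits = (10 + 4·11 + 24)/6 = 78/6 = 13; σ²_Permits = ((24−10)/6)² = 5.444
te_Catering order = (8 + 4·9 + 10)/6 = 54/6 = 9; σ²_Catering order = ((10−8)/6)² = 0.111
te_AV setup = (6 + 4·9 + 12)/6 = 54/6 = 9; σ²_AV setup = ((12−6)/6)² = 1.000
te_Stage build = (8 + 4·12 + 16)/6 = 72/6 = 12; σ²_Stage build = ((16−8)/6)² = 1.778
te_Marketing push = (2 + 4·3 + 10)/6 = 24/6 = 4; σ²_Marketing push = ((10−2)/6)² = 1.778
te_Ticketing = (2 + 4·7 + 12)/6 = 42/6 = 7; σ²_Ticketing = ((12−2)/6)² = 2.778
te_Staff briefing = (7 + 4·12 + 23)/6 = 78/6 = 13; σ²_Staff briefing = ((23−7)/6)² = 7.111

Forward pass:
ES_Permits = 0; EF_Permits = 13
ES_Catering order = 13; EF_Catering order = 13+9 = 22
ES_AV setup = 22; EF_AV setup = 22+9 = 31
ES_Stage build = 22; EF_Stage build = 22+12 = 34
ES_Marketing push = 13; EF_Marketing push = 13+4 = 17
ES_Ticketing = 13; EF_Ticketing = 13+7 = 20
ES_Staff briefing = max(EF_AV setup=31, EF_Stage build=34, EF_Marketing push=17, EF_Ticketing=20) = 34; EF_Staff briefing = 34+13 = 47
Expected project duration μ = 47 days. Critical path: Permits → Catering order → Stage build → Staff briefing.

Variance along critical path = 5.444 + 0.111 + 1.778 + 7.111 = 14.444; σ = 3.801 days.
D = μ + z·σ = 47 + 1.282·3.801 = 51.9 days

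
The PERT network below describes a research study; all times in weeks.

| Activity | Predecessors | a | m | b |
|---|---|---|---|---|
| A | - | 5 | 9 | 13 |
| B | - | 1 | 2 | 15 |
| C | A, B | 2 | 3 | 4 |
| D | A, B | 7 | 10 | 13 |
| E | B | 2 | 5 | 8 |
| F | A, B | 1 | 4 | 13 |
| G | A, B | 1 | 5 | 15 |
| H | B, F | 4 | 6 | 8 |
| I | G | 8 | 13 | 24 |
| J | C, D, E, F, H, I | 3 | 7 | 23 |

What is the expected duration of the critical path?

te_A = (5 + 4·9 + 13)/6 = 54/6 = 9
te_B = (1 + 4·2 + 15)/6 = 24/6 = 4
te_C = (2 + 4·3 + 4)/6 = 18/6 = 3
te_D = (7 + 4·10 + 13)/6 = 60/6 = 10
te_E = (2 + 4·5 + 8)/6 = 30/6 = 5
te_F = (1 + 4·4 + 13)/6 = 30/6 = 5
te_G = (1 + 4·5 + 15)/6 = 36/6 = 6
te_H = (4 + 4·6 + 8)/6 = 36/6 = 6
te_I = (8 + 4·13 + 24)/6 = 84/6 = 14
te_J = (3 + 4·7 + 23)/6 = 54/6 = 9

Forward pass:
ES_A = 0; EF_A = 9
ES_B = 0; EF_B = 4
ES_C = max(EF_A=9, EF_B=4) = 9; EF_C = 9+3 = 12
ES_D = max(EF_A=9, EF_B=4) = 9; EF_D = 9+10 = 19
ES_E = 4; EF_E = 4+5 = 9
ES_F = max(EF_A=9, EF_B=4) = 9; EF_F = 9+5 = 14
ES_G = max(EF_A=9, EF_B=4) = 9; EF_G = 9+6 = 15
ES_H = max(EF_B=4, EF_F=14) = 14; EF_H = 14+6 = 20
ES_I = 15; EF_I = 15+14 = 29
ES_J = max(EF_C=12, EF_D=19, EF_E=9, EF_F=14, EF_H=20, EF_I=29) = 29; EF_J = 29+9 = 38
Expected project duration μ = 38 weeks. Critical path: A → G → I → J.

38 weeks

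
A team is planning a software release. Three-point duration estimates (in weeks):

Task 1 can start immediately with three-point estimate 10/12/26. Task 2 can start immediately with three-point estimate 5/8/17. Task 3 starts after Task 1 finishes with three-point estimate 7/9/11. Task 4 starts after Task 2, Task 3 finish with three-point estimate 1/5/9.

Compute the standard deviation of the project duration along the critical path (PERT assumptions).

te_Task 1 = (10 + 4·12 + 26)/6 = 84/6 = 14; σ²_Task 1 = ((26−10)/6)² = 7.111
te_Task 2 = (5 + 4·8 + 17)/6 = 54/6 = 9; σ²_Task 2 = ((17−5)/6)² = 4.000
te_Task 3 = (7 + 4·9 + 11)/6 = 54/6 = 9; σ²_Task 3 = ((11−7)/6)² = 0.444
te_Task 4 = (1 + 4·5 + 9)/6 = 30/6 = 5; σ²_Task 4 = ((9−1)/6)² = 1.778

Forward pass:
ES_Task 1 = 0; EF_Task 1 = 14
ES_Task 2 = 0; EF_Task 2 = 9
ES_Task 3 = 14; EF_Task 3 = 14+9 = 23
ES_Task 4 = max(EF_Task 2=9, EF_Task 3=23) = 23; EF_Task 4 = 23+5 = 28
Expected project duration μ = 28 weeks. Critical path: Task 1 → Task 3 → Task 4.

Variance along critical path = 7.111 + 0.444 + 1.778 = 9.333
σ = √9.333 = 3.055 weeks

3.06 weeks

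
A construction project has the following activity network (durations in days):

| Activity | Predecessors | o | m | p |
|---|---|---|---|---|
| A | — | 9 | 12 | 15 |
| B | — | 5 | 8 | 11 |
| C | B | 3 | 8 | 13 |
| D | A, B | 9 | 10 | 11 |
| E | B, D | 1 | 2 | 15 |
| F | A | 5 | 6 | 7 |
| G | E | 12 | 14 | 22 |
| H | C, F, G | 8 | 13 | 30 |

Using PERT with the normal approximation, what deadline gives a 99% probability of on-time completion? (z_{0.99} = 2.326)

te_A = (9 + 4·12 + 15)/6 = 72/6 = 12; σ²_A = ((15−9)/6)² = 1.000
te_B = (5 + 4·8 + 11)/6 = 48/6 = 8; σ²_B = ((11−5)/6)² = 1.000
te_C = (3 + 4·8 + 13)/6 = 48/6 = 8; σ²_C = ((13−3)/6)² = 2.778
te_D = (9 + 4·10 + 11)/6 = 60/6 = 10; σ²_D = ((11−9)/6)² = 0.111
te_E = (1 + 4·2 + 15)/6 = 24/6 = 4; σ²_E = ((15−1)/6)² = 5.444
te_F = (5 + 4·6 + 7)/6 = 36/6 = 6; σ²_F = ((7−5)/6)² = 0.111
te_G = (12 + 4·14 + 22)/6 = 90/6 = 15; σ²_G = ((22−12)/6)² = 2.778
te_H = (8 + 4·13 + 30)/6 = 90/6 = 15; σ²_H = ((30−8)/6)² = 13.444

Forward pass:
ES_A = 0; EF_A = 12
ES_B = 0; EF_B = 8
ES_C = 8; EF_C = 8+8 = 16
ES_D = max(EF_A=12, EF_B=8) = 12; EF_D = 12+10 = 22
ES_E = max(EF_B=8, EF_D=22) = 22; EF_E = 22+4 = 26
ES_F = 12; EF_F = 12+6 = 18
ES_G = 26; EF_G = 26+15 = 41
ES_H = max(EF_C=16, EF_F=18, EF_G=41) = 41; EF_H = 41+15 = 56
Expected project duration μ = 56 days. Critical path: A → D → E → G → H.

Variance along critical path = 1.000 + 0.111 + 5.444 + 2.778 + 13.444 = 22.778; σ = 4.773 days.
D = μ + z·σ = 56 + 2.326·4.773 = 67.1 days

67.1 days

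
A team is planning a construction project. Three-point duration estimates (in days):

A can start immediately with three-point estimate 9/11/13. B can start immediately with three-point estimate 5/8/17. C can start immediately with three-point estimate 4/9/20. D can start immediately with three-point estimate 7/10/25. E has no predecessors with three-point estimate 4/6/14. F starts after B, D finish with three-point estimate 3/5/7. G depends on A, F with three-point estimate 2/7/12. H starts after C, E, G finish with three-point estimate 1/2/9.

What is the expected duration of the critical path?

27 days

te_A = (9 + 4·11 + 13)/6 = 66/6 = 11
te_B = (5 + 4·8 + 17)/6 = 54/6 = 9
te_C = (4 + 4·9 + 20)/6 = 60/6 = 10
te_D = (7 + 4·10 + 25)/6 = 72/6 = 12
te_E = (4 + 4·6 + 14)/6 = 42/6 = 7
te_F = (3 + 4·5 + 7)/6 = 30/6 = 5
te_G = (2 + 4·7 + 12)/6 = 42/6 = 7
te_H = (1 + 4·2 + 9)/6 = 18/6 = 3

Forward pass:
ES_A = 0; EF_A = 11
ES_B = 0; EF_B = 9
ES_C = 0; EF_C = 10
ES_D = 0; EF_D = 12
ES_E = 0; EF_E = 7
ES_F = max(EF_B=9, EF_D=12) = 12; EF_F = 12+5 = 17
ES_G = max(EF_A=11, EF_F=17) = 17; EF_G = 17+7 = 24
ES_H = max(EF_C=10, EF_E=7, EF_G=24) = 24; EF_H = 24+3 = 27
Expected project duration μ = 27 days. Critical path: D → F → G → H.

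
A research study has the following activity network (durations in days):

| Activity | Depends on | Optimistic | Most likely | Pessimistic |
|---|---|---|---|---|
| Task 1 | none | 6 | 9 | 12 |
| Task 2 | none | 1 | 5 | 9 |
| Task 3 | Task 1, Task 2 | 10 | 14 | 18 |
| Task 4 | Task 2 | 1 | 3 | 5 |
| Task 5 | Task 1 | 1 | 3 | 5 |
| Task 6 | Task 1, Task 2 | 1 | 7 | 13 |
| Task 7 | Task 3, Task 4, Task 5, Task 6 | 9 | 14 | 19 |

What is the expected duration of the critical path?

37 days

te_Task 1 = (6 + 4·9 + 12)/6 = 54/6 = 9
te_Task 2 = (1 + 4·5 + 9)/6 = 30/6 = 5
te_Task 3 = (10 + 4·14 + 18)/6 = 84/6 = 14
te_Task 4 = (1 + 4·3 + 5)/6 = 18/6 = 3
te_Task 5 = (1 + 4·3 + 5)/6 = 18/6 = 3
te_Task 6 = (1 + 4·7 + 13)/6 = 42/6 = 7
te_Task 7 = (9 + 4·14 + 19)/6 = 84/6 = 14

Forward pass:
ES_Task 1 = 0; EF_Task 1 = 9
ES_Task 2 = 0; EF_Task 2 = 5
ES_Task 3 = max(EF_Task 1=9, EF_Task 2=5) = 9; EF_Task 3 = 9+14 = 23
ES_Task 4 = 5; EF_Task 4 = 5+3 = 8
ES_Task 5 = 9; EF_Task 5 = 9+3 = 12
ES_Task 6 = max(EF_Task 1=9, EF_Task 2=5) = 9; EF_Task 6 = 9+7 = 16
ES_Task 7 = max(EF_Task 3=23, EF_Task 4=8, EF_Task 5=12, EF_Task 6=16) = 23; EF_Task 7 = 23+14 = 37
Expected project duration μ = 37 days. Critical path: Task 1 → Task 3 → Task 7.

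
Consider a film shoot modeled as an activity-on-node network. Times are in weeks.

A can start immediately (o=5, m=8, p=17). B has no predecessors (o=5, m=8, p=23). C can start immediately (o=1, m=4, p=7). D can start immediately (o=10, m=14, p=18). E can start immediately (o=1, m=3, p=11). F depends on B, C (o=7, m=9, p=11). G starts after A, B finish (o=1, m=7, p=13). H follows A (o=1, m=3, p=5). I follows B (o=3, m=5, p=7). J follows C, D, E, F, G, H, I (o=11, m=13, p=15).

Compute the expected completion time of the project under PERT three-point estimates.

32 weeks

te_A = (5 + 4·8 + 17)/6 = 54/6 = 9
te_B = (5 + 4·8 + 23)/6 = 60/6 = 10
te_C = (1 + 4·4 + 7)/6 = 24/6 = 4
te_D = (10 + 4·14 + 18)/6 = 84/6 = 14
te_E = (1 + 4·3 + 11)/6 = 24/6 = 4
te_F = (7 + 4·9 + 11)/6 = 54/6 = 9
te_G = (1 + 4·7 + 13)/6 = 42/6 = 7
te_H = (1 + 4·3 + 5)/6 = 18/6 = 3
te_I = (3 + 4·5 + 7)/6 = 30/6 = 5
te_J = (11 + 4·13 + 15)/6 = 78/6 = 13

Forward pass:
ES_A = 0; EF_A = 9
ES_B = 0; EF_B = 10
ES_C = 0; EF_C = 4
ES_D = 0; EF_D = 14
ES_E = 0; EF_E = 4
ES_F = max(EF_B=10, EF_C=4) = 10; EF_F = 10+9 = 19
ES_G = max(EF_A=9, EF_B=10) = 10; EF_G = 10+7 = 17
ES_H = 9; EF_H = 9+3 = 12
ES_I = 10; EF_I = 10+5 = 15
ES_J = max(EF_C=4, EF_D=14, EF_E=4, EF_F=19, EF_G=17, EF_H=12, EF_I=15) = 19; EF_J = 19+13 = 32
Expected project duration μ = 32 weeks. Critical path: B → F → J.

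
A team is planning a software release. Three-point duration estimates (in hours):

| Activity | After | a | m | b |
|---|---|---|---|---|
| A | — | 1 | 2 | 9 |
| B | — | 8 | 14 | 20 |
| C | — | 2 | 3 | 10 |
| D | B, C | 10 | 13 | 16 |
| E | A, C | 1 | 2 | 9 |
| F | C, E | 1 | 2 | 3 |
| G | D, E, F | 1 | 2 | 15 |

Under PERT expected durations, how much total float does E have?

18 hours

te_A = (1 + 4·2 + 9)/6 = 18/6 = 3
te_B = (8 + 4·14 + 20)/6 = 84/6 = 14
te_C = (2 + 4·3 + 10)/6 = 24/6 = 4
te_D = (10 + 4·13 + 16)/6 = 78/6 = 13
te_E = (1 + 4·2 + 9)/6 = 18/6 = 3
te_F = (1 + 4·2 + 3)/6 = 12/6 = 2
te_G = (1 + 4·2 + 15)/6 = 24/6 = 4

Forward pass:
ES_A = 0; EF_A = 3
ES_B = 0; EF_B = 14
ES_C = 0; EF_C = 4
ES_D = max(EF_B=14, EF_C=4) = 14; EF_D = 14+13 = 27
ES_E = max(EF_A=3, EF_C=4) = 4; EF_E = 4+3 = 7
ES_F = max(EF_C=4, EF_E=7) = 7; EF_F = 7+2 = 9
ES_G = max(EF_D=27, EF_E=7, EF_F=9) = 27; EF_G = 27+4 = 31
Expected project duration μ = 31 hours. Critical path: B → D → G.

Backward pass:
LF_G = 31; LS_G = 31−4 = 27
LF_F = LS_G = 27; LS_F = 27−2 = 25
LF_E = min(LS_F=25, LS_G=27) = 25; LS_E = 25−3 = 22
LF_D = LS_G = 27; LS_D = 27−13 = 14
LF_C = min(LS_D=14, LS_E=22, LS_F=25) = 14; LS_C = 14−4 = 10
LF_B = LS_D = 14; LS_B = 14−14 = 0
LF_A = LS_E = 22; LS_A = 22−3 = 19
Slack_E = LS_E − ES_E = 22 − 4 = 18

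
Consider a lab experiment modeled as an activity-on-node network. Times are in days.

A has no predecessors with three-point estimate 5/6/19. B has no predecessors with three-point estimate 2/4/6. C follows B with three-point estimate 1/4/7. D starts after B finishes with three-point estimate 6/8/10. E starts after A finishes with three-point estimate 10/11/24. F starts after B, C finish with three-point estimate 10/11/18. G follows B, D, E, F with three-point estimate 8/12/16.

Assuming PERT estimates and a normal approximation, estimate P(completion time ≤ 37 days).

0.869

te_A = (5 + 4·6 + 19)/6 = 48/6 = 8; σ²_A = ((19−5)/6)² = 5.444
te_B = (2 + 4·4 + 6)/6 = 24/6 = 4; σ²_B = ((6−2)/6)² = 0.444
te_C = (1 + 4·4 + 7)/6 = 24/6 = 4; σ²_C = ((7−1)/6)² = 1.000
te_D = (6 + 4·8 + 10)/6 = 48/6 = 8; σ²_D = ((10−6)/6)² = 0.444
te_E = (10 + 4·11 + 24)/6 = 78/6 = 13; σ²_E = ((24−10)/6)² = 5.444
te_F = (10 + 4·11 + 18)/6 = 72/6 = 12; σ²_F = ((18−10)/6)² = 1.778
te_G = (8 + 4·12 + 16)/6 = 72/6 = 12; σ²_G = ((16−8)/6)² = 1.778

Forward pass:
ES_A = 0; EF_A = 8
ES_B = 0; EF_B = 4
ES_C = 4; EF_C = 4+4 = 8
ES_D = 4; EF_D = 4+8 = 12
ES_E = 8; EF_E = 8+13 = 21
ES_F = max(EF_B=4, EF_C=8) = 8; EF_F = 8+12 = 20
ES_G = max(EF_B=4, EF_D=12, EF_E=21, EF_F=20) = 21; EF_G = 21+12 = 33
Expected project duration μ = 33 days. Critical path: A → E → G.

Variance along critical path = 5.444 + 5.444 + 1.778 = 12.667; σ = √12.667 = 3.559 days.
Z = (37 − 33) / 3.559 = 1.124
P(T ≤ 37) = Φ(1.124) ≈ 0.869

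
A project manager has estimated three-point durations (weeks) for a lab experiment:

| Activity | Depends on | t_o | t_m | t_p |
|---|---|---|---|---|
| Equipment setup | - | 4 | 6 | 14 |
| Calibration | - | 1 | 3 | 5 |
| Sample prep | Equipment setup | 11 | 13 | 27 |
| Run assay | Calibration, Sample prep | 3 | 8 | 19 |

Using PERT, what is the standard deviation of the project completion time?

4.12 weeks

te_Equipment setup = (4 + 4·6 + 14)/6 = 42/6 = 7; σ²_Equipment setup = ((14−4)/6)² = 2.778
te_Calibration = (1 + 4·3 + 5)/6 = 18/6 = 3; σ²_Calibration = ((5−1)/6)² = 0.444
te_Sample prep = (11 + 4·13 + 27)/6 = 90/6 = 15; σ²_Sample prep = ((27−11)/6)² = 7.111
te_Run assay = (3 + 4·8 + 19)/6 = 54/6 = 9; σ²_Run assay = ((19−3)/6)² = 7.111

Forward pass:
ES_Equipment setup = 0; EF_Equipment setup = 7
ES_Calibration = 0; EF_Calibration = 3
ES_Sample prep = 7; EF_Sample prep = 7+15 = 22
ES_Run assay = max(EF_Calibration=3, EF_Sample prep=22) = 22; EF_Run assay = 22+9 = 31
Expected project duration μ = 31 weeks. Critical path: Equipment setup → Sample prep → Run assay.

Variance along critical path = 2.778 + 7.111 + 7.111 = 17.000
σ = √17.000 = 4.123 weeks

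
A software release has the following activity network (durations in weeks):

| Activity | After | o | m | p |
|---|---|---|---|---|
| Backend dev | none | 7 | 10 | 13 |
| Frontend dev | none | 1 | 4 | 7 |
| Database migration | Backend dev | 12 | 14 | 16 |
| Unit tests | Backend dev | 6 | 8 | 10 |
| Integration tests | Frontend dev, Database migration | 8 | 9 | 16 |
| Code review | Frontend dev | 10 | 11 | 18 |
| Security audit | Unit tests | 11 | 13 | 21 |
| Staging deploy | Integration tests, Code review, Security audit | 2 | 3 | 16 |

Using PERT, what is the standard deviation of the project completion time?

2.94 weeks

te_Backend dev = (7 + 4·10 + 13)/6 = 60/6 = 10; σ²_Backend dev = ((13−7)/6)² = 1.000
te_Frontend dev = (1 + 4·4 + 7)/6 = 24/6 = 4; σ²_Frontend dev = ((7−1)/6)² = 1.000
te_Database migration = (12 + 4·14 + 16)/6 = 84/6 = 14; σ²_Database migration = ((16−12)/6)² = 0.444
te_Unit tests = (6 + 4·8 + 10)/6 = 48/6 = 8; σ²_Unit tests = ((10−6)/6)² = 0.444
te_Integration tests = (8 + 4·9 + 16)/6 = 60/6 = 10; σ²_Integration tests = ((16−8)/6)² = 1.778
te_Code review = (10 + 4·11 + 18)/6 = 72/6 = 12; σ²_Code review = ((18−10)/6)² = 1.778
te_Security audit = (11 + 4·13 + 21)/6 = 84/6 = 14; σ²_Security audit = ((21−11)/6)² = 2.778
te_Staging deploy = (2 + 4·3 + 16)/6 = 30/6 = 5; σ²_Staging deploy = ((16−2)/6)² = 5.444

Forward pass:
ES_Backend dev = 0; EF_Backend dev = 10
ES_Frontend dev = 0; EF_Frontend dev = 4
ES_Database migration = 10; EF_Database migration = 10+14 = 24
ES_Unit tests = 10; EF_Unit tests = 10+8 = 18
ES_Integration tests = max(EF_Frontend dev=4, EF_Database migration=24) = 24; EF_Integration tests = 24+10 = 34
ES_Code review = 4; EF_Code review = 4+12 = 16
ES_Security audit = 18; EF_Security audit = 18+14 = 32
ES_Staging deploy = max(EF_Integration tests=34, EF_Code review=16, EF_Security audit=32) = 34; EF_Staging deploy = 34+5 = 39
Expected project duration μ = 39 weeks. Critical path: Backend dev → Database migration → Integration tests → Staging deploy.

Variance along critical path = 1.000 + 0.444 + 1.778 + 5.444 = 8.667
σ = √8.667 = 2.944 weeks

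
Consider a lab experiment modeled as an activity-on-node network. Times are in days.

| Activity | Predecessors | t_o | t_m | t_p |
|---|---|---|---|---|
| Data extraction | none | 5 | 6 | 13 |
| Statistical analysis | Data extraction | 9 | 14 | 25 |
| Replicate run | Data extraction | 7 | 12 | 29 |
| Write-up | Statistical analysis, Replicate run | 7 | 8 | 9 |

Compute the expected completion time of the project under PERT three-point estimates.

30 days

te_Data extraction = (5 + 4·6 + 13)/6 = 42/6 = 7
te_Statistical analysis = (9 + 4·14 + 25)/6 = 90/6 = 15
te_Replicate run = (7 + 4·12 + 29)/6 = 84/6 = 14
te_Write-up = (7 + 4·8 + 9)/6 = 48/6 = 8

Forward pass:
ES_Data extraction = 0; EF_Data extraction = 7
ES_Statistical analysis = 7; EF_Statistical analysis = 7+15 = 22
ES_Replicate run = 7; EF_Replicate run = 7+14 = 21
ES_Write-up = max(EF_Statistical analysis=22, EF_Replicate run=21) = 22; EF_Write-up = 22+8 = 30
Expected project duration μ = 30 days. Critical path: Data extraction → Statistical analysis → Write-up.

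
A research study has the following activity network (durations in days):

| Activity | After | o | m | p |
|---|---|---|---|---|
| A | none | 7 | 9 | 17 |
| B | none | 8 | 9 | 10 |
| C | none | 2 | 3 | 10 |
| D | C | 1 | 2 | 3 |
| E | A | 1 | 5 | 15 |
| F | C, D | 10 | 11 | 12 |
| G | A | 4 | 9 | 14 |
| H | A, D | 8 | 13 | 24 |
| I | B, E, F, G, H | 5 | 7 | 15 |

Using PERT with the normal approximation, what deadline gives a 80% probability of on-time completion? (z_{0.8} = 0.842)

te_A = (7 + 4·9 + 17)/6 = 60/6 = 10; σ²_A = ((17−7)/6)² = 2.778
te_B = (8 + 4·9 + 10)/6 = 54/6 = 9; σ²_B = ((10−8)/6)² = 0.111
te_C = (2 + 4·3 + 10)/6 = 24/6 = 4; σ²_C = ((10−2)/6)² = 1.778
te_D = (1 + 4·2 + 3)/6 = 12/6 = 2; σ²_D = ((3−1)/6)² = 0.111
te_E = (1 + 4·5 + 15)/6 = 36/6 = 6; σ²_E = ((15−1)/6)² = 5.444
te_F = (10 + 4·11 + 12)/6 = 66/6 = 11; σ²_F = ((12−10)/6)² = 0.111
te_G = (4 + 4·9 + 14)/6 = 54/6 = 9; σ²_G = ((14−4)/6)² = 2.778
te_H = (8 + 4·13 + 24)/6 = 84/6 = 14; σ²_H = ((24−8)/6)² = 7.111
te_I = (5 + 4·7 + 15)/6 = 48/6 = 8; σ²_I = ((15−5)/6)² = 2.778

Forward pass:
ES_A = 0; EF_A = 10
ES_B = 0; EF_B = 9
ES_C = 0; EF_C = 4
ES_D = 4; EF_D = 4+2 = 6
ES_E = 10; EF_E = 10+6 = 16
ES_F = max(EF_C=4, EF_D=6) = 6; EF_F = 6+11 = 17
ES_G = 10; EF_G = 10+9 = 19
ES_H = max(EF_A=10, EF_D=6) = 10; EF_H = 10+14 = 24
ES_I = max(EF_B=9, EF_E=16, EF_F=17, EF_G=19, EF_H=24) = 24; EF_I = 24+8 = 32
Expected project duration μ = 32 days. Critical path: A → H → I.

Variance along critical path = 2.778 + 7.111 + 2.778 = 12.667; σ = 3.559 days.
D = μ + z·σ = 32 + 0.842·3.559 = 35.0 days

35.0 days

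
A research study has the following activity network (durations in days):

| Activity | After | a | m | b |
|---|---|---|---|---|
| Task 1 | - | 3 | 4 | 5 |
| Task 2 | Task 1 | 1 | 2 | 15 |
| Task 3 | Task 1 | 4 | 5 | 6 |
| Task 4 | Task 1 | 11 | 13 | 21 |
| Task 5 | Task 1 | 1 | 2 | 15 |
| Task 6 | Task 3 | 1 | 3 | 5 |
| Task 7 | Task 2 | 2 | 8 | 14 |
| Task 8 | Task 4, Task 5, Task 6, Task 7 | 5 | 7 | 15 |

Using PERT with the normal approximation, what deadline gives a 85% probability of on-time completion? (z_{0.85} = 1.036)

28.5 days

te_Task 1 = (3 + 4·4 + 5)/6 = 24/6 = 4; σ²_Task 1 = ((5−3)/6)² = 0.111
te_Task 2 = (1 + 4·2 + 15)/6 = 24/6 = 4; σ²_Task 2 = ((15−1)/6)² = 5.444
te_Task 3 = (4 + 4·5 + 6)/6 = 30/6 = 5; σ²_Task 3 = ((6−4)/6)² = 0.111
te_Task 4 = (11 + 4·13 + 21)/6 = 84/6 = 14; σ²_Task 4 = ((21−11)/6)² = 2.778
te_Task 5 = (1 + 4·2 + 15)/6 = 24/6 = 4; σ²_Task 5 = ((15−1)/6)² = 5.444
te_Task 6 = (1 + 4·3 + 5)/6 = 18/6 = 3; σ²_Task 6 = ((5−1)/6)² = 0.444
te_Task 7 = (2 + 4·8 + 14)/6 = 48/6 = 8; σ²_Task 7 = ((14−2)/6)² = 4.000
te_Task 8 = (5 + 4·7 + 15)/6 = 48/6 = 8; σ²_Task 8 = ((15−5)/6)² = 2.778

Forward pass:
ES_Task 1 = 0; EF_Task 1 = 4
ES_Task 2 = 4; EF_Task 2 = 4+4 = 8
ES_Task 3 = 4; EF_Task 3 = 4+5 = 9
ES_Task 4 = 4; EF_Task 4 = 4+14 = 18
ES_Task 5 = 4; EF_Task 5 = 4+4 = 8
ES_Task 6 = 9; EF_Task 6 = 9+3 = 12
ES_Task 7 = 8; EF_Task 7 = 8+8 = 16
ES_Task 8 = max(EF_Task 4=18, EF_Task 5=8, EF_Task 6=12, EF_Task 7=16) = 18; EF_Task 8 = 18+8 = 26
Expected project duration μ = 26 days. Critical path: Task 1 → Task 4 → Task 8.

Variance along critical path = 0.111 + 2.778 + 2.778 = 5.667; σ = 2.380 days.
D = μ + z·σ = 26 + 1.036·2.380 = 28.5 days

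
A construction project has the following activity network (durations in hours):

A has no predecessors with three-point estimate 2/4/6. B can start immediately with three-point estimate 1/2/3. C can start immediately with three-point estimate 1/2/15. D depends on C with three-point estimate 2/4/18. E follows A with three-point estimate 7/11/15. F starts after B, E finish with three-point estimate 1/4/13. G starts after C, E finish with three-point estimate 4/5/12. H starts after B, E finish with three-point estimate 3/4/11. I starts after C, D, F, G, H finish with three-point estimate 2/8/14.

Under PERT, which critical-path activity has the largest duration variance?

I

te_A = (2 + 4·4 + 6)/6 = 24/6 = 4; σ²_A = ((6−2)/6)² = 0.444
te_B = (1 + 4·2 + 3)/6 = 12/6 = 2; σ²_B = ((3−1)/6)² = 0.111
te_C = (1 + 4·2 + 15)/6 = 24/6 = 4; σ²_C = ((15−1)/6)² = 5.444
te_D = (2 + 4·4 + 18)/6 = 36/6 = 6; σ²_D = ((18−2)/6)² = 7.111
te_E = (7 + 4·11 + 15)/6 = 66/6 = 11; σ²_E = ((15−7)/6)² = 1.778
te_F = (1 + 4·4 + 13)/6 = 30/6 = 5; σ²_F = ((13−1)/6)² = 4.000
te_G = (4 + 4·5 + 12)/6 = 36/6 = 6; σ²_G = ((12−4)/6)² = 1.778
te_H = (3 + 4·4 + 11)/6 = 30/6 = 5; σ²_H = ((11−3)/6)² = 1.778
te_I = (2 + 4·8 + 14)/6 = 48/6 = 8; σ²_I = ((14−2)/6)² = 4.000

Forward pass:
ES_A = 0; EF_A = 4
ES_B = 0; EF_B = 2
ES_C = 0; EF_C = 4
ES_D = 4; EF_D = 4+6 = 10
ES_E = 4; EF_E = 4+11 = 15
ES_F = max(EF_B=2, EF_E=15) = 15; EF_F = 15+5 = 20
ES_G = max(EF_C=4, EF_E=15) = 15; EF_G = 15+6 = 21
ES_H = max(EF_B=2, EF_E=15) = 15; EF_H = 15+5 = 20
ES_I = max(EF_C=4, EF_D=10, EF_F=20, EF_G=21, EF_H=20) = 21; EF_I = 21+8 = 29
Expected project duration μ = 29 hours. Critical path: A → E → G → I.

Variances on critical path: σ²_A=0.444, σ²_E=1.778, σ²_G=1.778, σ²_I=4.000.
Largest is σ²_I = 4.000.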